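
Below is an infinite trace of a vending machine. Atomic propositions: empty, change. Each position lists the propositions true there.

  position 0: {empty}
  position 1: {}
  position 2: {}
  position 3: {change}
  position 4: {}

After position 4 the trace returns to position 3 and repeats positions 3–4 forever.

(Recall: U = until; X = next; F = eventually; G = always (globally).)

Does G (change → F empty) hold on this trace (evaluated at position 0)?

change → F empty must hold at every position from 0 onward. It fails at position 3, so G (change → F empty) is false.
Positions where change holds: 3.
Check F empty at each: 3→fails.

Does not hold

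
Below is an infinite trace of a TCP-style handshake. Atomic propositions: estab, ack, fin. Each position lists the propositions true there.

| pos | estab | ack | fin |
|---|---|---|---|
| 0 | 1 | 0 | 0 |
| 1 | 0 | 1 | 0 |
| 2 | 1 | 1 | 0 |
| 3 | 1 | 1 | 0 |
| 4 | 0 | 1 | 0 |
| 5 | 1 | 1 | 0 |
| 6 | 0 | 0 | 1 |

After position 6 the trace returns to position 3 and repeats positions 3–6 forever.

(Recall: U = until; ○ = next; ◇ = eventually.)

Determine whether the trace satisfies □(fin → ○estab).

fin → ○estab holds at every position 0..6, and those are all positions ever visited, so □(fin → ○estab) holds.
Positions where fin holds: 6.
Check ○estab at each: 6→ok.

Satisfied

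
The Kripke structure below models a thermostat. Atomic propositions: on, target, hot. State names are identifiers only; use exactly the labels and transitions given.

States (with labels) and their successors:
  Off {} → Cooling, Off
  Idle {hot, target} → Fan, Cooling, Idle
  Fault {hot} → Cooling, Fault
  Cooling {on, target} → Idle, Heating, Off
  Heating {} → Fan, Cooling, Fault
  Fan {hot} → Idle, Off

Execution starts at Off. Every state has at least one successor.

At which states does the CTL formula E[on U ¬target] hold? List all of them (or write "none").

States satisfying on: {Cooling}.
States satisfying ¬target: {Off, Fault, Heating, Fan}.
States satisfying E[on U ¬target]: {Off, Fault, Cooling, Heating, Fan}.

{Off, Fault, Cooling, Heating, Fan}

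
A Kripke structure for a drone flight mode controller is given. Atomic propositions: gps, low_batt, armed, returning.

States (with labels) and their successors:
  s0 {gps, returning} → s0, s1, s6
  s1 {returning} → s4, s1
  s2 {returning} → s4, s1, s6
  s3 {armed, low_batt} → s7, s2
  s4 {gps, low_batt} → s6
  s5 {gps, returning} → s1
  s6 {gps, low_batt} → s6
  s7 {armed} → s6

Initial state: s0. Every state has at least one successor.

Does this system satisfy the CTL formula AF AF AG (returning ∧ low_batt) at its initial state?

States satisfying AF AG (returning ∧ low_batt): ∅.
States satisfying AF AF AG (returning ∧ low_batt): ∅.
There is a path from s0 along which AF AG (returning ∧ low_batt) never holds.
s0 ∉ Sat(AF AF AG (returning ∧ low_batt)).

Does not hold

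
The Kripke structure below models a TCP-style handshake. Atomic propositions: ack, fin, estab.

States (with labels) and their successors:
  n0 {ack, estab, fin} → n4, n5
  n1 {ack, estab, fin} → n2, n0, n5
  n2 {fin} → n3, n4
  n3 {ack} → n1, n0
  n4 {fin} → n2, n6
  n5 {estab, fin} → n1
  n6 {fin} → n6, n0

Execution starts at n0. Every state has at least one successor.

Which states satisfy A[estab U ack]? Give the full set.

States satisfying estab: {n0, n1, n5}.
States satisfying ack: {n0, n1, n3}.
States satisfying A[estab U ack]: {n0, n1, n3, n5}.

{n0, n1, n3, n5}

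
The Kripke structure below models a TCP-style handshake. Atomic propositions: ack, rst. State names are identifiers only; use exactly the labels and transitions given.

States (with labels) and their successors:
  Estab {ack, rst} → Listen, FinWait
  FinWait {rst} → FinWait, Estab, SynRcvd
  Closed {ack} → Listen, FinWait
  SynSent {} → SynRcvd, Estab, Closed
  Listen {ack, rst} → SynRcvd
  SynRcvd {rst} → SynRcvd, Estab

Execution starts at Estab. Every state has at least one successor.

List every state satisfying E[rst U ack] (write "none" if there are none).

{Estab, FinWait, Closed, Listen, SynRcvd}

States satisfying rst: {Estab, FinWait, Listen, SynRcvd}.
States satisfying ack: {Estab, Closed, Listen}.
States satisfying E[rst U ack]: {Estab, FinWait, Closed, Listen, SynRcvd}.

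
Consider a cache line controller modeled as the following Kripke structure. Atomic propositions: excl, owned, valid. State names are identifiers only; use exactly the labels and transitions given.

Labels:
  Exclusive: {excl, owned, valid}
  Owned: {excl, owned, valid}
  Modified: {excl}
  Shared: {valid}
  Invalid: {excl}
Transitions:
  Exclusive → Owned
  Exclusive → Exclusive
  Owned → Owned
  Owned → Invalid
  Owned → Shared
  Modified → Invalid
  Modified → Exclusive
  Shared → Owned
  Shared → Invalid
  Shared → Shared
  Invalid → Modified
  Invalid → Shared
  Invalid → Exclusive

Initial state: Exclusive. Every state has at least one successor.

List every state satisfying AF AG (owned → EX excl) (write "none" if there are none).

States satisfying AG (owned → EX excl): {Exclusive, Owned, Modified, Shared, Invalid}.
States satisfying AF AG (owned → EX excl): {Exclusive, Owned, Modified, Shared, Invalid}.

{Exclusive, Owned, Modified, Shared, Invalid}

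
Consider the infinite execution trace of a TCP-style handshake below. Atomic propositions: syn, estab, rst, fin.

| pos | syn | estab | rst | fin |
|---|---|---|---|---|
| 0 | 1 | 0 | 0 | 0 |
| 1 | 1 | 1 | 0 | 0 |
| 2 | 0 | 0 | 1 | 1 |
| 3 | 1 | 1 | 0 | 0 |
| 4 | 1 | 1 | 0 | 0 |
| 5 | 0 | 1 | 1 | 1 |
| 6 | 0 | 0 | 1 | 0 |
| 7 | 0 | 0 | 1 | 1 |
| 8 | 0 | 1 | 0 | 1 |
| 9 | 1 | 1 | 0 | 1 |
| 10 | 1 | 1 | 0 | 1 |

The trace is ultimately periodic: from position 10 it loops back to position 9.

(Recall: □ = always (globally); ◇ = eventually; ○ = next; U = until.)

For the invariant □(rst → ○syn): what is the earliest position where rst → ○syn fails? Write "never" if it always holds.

Check rst → ○syn at each position in order: 0 ✓, 1 ✓, 2 ✓, 3 ✓, 4 ✓.
At position 5 the labels are {estab, fin, rst} and the next position 6 has {rst}, so rst → ○syn is false there. This is the first violation.

5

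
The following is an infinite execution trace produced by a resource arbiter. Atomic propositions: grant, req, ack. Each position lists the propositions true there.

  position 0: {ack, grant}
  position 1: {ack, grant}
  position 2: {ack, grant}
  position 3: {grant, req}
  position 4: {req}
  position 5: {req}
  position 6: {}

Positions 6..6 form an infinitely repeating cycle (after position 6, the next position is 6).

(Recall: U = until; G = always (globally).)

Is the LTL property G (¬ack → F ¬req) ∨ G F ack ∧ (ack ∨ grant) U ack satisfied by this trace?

Yes

¬ack → F ¬req holds at every position 0..6, and those are all positions ever visited, so G (¬ack → F ¬req) holds.
Positions where ¬ack holds: 3, 4, 5, 6.
Check F ¬req at each: 3→ok, 4→ok, 5→ok, 6→ok.
At position 0: G (¬ack → F ¬req) is true; G F ack ∧ (ack ∨ grant) U ack is false; so G (¬ack → F ¬req) ∨ G F ack ∧ (ack ∨ grant) U ack is true.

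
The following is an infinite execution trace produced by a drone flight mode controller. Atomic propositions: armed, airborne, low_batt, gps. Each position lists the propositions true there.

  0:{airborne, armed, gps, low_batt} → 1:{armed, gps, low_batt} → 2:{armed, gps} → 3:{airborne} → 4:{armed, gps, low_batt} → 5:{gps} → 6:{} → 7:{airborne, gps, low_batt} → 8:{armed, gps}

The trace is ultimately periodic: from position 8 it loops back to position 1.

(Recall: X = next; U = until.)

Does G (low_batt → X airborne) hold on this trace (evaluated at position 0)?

Does not hold

low_batt → X airborne must hold at every position from 0 onward. It fails at position 0, so G (low_batt → X airborne) is false.
Positions where low_batt holds: 0, 1, 4, 7.
Check X airborne at each: 0→fails, 1→fails, 4→fails, 7→fails.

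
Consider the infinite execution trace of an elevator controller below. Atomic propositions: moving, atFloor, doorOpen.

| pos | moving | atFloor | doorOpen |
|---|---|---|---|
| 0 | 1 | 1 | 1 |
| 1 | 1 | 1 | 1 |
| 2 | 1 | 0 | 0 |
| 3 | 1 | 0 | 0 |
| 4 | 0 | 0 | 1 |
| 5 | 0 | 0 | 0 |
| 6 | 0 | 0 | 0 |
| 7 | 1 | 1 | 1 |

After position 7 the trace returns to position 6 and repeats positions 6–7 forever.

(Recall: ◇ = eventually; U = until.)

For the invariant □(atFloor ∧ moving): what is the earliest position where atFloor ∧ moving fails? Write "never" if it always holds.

2

Check atFloor ∧ moving at each position in order: 0 ✓, 1 ✓.
At position 2 the labels are {moving}, so atFloor ∧ moving is false there. This is the first violation.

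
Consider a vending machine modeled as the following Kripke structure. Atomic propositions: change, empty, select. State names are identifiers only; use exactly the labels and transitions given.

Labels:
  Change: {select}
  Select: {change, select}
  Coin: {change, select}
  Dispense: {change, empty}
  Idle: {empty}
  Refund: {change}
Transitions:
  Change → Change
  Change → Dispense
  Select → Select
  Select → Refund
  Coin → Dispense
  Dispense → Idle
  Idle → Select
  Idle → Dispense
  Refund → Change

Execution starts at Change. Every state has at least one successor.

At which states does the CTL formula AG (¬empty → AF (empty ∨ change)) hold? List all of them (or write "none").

none

States satisfying ¬empty → AF (empty ∨ change): {Select, Coin, Dispense, Idle, Refund}.
States satisfying AG (¬empty → AF (empty ∨ change)): ∅.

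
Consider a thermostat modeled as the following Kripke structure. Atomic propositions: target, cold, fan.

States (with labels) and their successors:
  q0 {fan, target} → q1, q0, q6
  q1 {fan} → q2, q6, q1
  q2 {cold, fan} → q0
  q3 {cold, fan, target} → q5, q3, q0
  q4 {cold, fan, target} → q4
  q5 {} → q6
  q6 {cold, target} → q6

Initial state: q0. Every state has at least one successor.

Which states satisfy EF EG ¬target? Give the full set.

States satisfying EG ¬target: {q1}.
States satisfying EF EG ¬target: {q0, q1, q2, q3}.

{q0, q1, q2, q3}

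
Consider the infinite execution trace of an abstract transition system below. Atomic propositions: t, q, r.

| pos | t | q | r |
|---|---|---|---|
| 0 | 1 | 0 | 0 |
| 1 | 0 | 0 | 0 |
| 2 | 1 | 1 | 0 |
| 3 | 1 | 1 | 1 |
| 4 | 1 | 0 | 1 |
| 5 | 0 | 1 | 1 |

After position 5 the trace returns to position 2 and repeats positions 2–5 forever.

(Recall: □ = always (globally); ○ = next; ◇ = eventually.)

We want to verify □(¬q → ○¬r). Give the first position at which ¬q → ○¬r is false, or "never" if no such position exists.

4

Check ¬q → ○¬r at each position in order: 0 ✓, 1 ✓, 2 ✓, 3 ✓.
At position 4 the labels are {r, t} and the next position 5 has {q, r}, so ¬q → ○¬r is false there. This is the first violation.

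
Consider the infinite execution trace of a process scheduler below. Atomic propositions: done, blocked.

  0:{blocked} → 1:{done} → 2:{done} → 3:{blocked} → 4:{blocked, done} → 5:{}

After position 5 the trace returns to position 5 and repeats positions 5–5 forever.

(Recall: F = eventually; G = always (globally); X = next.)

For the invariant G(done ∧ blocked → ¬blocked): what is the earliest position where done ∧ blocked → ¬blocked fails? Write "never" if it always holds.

4

Check done ∧ blocked → ¬blocked at each position in order: 0 ✓, 1 ✓, 2 ✓, 3 ✓.
At position 4 the labels are {blocked, done}, so done ∧ blocked → ¬blocked is false there. This is the first violation.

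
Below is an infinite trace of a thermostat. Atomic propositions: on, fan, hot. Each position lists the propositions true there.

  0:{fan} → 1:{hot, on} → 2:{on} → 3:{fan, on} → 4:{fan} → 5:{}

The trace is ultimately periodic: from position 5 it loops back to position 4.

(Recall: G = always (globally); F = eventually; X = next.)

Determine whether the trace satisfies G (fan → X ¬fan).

fan → X ¬fan must hold at every position from 0 onward. It fails at position 3, so G (fan → X ¬fan) is false.
Positions where fan holds: 0, 3, 4.
Check X ¬fan at each: 0→ok, 3→fails, 4→ok.

Does not hold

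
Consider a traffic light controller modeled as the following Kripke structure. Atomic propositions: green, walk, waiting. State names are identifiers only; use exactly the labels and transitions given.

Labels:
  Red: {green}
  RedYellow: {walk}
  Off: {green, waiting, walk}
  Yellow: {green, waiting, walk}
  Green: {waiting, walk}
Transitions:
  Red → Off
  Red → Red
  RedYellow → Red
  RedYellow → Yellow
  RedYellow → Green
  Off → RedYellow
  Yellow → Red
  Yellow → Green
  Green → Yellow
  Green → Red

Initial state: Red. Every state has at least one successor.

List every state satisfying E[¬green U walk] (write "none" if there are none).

{RedYellow, Off, Yellow, Green}

States satisfying ¬green: {RedYellow, Green}.
States satisfying walk: {RedYellow, Off, Yellow, Green}.
States satisfying E[¬green U walk]: {RedYellow, Off, Yellow, Green}.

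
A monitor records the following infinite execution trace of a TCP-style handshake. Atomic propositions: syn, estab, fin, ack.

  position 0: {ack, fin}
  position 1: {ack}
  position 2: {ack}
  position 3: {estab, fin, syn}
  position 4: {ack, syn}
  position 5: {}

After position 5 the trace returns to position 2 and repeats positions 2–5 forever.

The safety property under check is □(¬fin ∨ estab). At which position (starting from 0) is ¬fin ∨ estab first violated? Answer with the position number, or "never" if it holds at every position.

0

At position 0 the labels are {ack, fin}, so ¬fin ∨ estab is false there. This is the first violation.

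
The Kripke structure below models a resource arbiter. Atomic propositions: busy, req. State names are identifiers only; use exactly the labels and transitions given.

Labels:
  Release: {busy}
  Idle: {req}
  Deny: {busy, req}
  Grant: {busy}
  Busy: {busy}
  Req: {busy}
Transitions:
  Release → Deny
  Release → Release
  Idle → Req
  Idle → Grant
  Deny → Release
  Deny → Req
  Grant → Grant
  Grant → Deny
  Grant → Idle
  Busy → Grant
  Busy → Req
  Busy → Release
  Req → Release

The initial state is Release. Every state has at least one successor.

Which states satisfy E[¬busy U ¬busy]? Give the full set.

{Idle}

States satisfying ¬busy: {Idle}.
States satisfying E[¬busy U ¬busy]: {Idle}.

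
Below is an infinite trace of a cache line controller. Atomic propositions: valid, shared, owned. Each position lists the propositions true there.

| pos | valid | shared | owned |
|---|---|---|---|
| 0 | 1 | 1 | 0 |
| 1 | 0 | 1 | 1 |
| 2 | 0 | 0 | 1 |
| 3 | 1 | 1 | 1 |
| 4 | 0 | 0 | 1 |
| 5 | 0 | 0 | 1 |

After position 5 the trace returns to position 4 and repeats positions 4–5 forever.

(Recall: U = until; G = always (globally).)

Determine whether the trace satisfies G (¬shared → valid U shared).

Does not hold

¬shared → valid U shared must hold at every position from 0 onward. It fails at position 2, so G (¬shared → valid U shared) is false.
Positions where ¬shared holds: 2, 4, 5.
Check valid U shared at each: 2→fails, 4→fails, 5→fails.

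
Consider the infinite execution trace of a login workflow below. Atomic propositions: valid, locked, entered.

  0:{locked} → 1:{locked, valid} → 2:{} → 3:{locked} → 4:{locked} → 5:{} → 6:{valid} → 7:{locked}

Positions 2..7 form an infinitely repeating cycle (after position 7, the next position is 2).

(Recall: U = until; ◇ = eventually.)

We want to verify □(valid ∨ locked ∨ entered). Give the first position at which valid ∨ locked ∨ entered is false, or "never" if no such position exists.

2

Check valid ∨ locked ∨ entered at each position in order: 0 ✓, 1 ✓.
At position 2 the labels are {}, so valid ∨ locked ∨ entered is false there. This is the first violation.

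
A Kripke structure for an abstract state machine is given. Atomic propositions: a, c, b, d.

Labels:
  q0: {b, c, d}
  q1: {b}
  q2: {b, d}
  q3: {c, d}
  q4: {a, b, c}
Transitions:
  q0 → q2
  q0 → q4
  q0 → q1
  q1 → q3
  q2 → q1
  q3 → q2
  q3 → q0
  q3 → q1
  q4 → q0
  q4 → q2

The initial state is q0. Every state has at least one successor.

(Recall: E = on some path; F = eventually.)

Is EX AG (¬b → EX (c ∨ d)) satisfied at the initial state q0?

States satisfying AG (¬b → EX (c ∨ d)): {q0, q1, q2, q3, q4}.
States satisfying EX AG (¬b → EX (c ∨ d)): {q0, q1, q2, q3, q4}.
q0 ∈ Sat(EX AG (¬b → EX (c ∨ d))).

Yes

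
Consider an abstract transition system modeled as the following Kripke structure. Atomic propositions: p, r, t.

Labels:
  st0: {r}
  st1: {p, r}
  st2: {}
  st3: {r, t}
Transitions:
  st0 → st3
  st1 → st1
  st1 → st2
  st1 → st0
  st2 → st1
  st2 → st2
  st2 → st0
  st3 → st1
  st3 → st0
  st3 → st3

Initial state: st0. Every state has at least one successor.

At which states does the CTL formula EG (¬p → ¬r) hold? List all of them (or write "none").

States satisfying ¬p → ¬r: {st1, st2}.
States satisfying EG (¬p → ¬r): {st1, st2}.

{st1, st2}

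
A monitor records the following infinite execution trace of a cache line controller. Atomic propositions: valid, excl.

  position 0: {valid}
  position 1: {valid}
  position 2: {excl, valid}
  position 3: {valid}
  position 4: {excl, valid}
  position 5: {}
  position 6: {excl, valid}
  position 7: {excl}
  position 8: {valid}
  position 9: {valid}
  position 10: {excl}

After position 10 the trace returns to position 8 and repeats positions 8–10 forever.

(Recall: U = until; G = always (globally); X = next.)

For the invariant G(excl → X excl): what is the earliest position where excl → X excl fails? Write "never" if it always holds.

Check excl → X excl at each position in order: 0 ✓, 1 ✓.
At position 2 the labels are {excl, valid} and the next position 3 has {valid}, so excl → X excl is false there. This is the first violation.

2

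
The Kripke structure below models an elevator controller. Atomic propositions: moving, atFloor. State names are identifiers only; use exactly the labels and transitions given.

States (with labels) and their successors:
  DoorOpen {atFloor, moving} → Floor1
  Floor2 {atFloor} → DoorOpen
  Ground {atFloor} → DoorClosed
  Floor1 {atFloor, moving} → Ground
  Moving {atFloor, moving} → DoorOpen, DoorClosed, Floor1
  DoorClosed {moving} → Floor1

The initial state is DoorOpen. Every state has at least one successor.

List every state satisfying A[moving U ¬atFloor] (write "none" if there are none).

States satisfying moving: {DoorOpen, Floor1, Moving, DoorClosed}.
States satisfying ¬atFloor: {DoorClosed}.
States satisfying A[moving U ¬atFloor]: {DoorClosed}.

{DoorClosed}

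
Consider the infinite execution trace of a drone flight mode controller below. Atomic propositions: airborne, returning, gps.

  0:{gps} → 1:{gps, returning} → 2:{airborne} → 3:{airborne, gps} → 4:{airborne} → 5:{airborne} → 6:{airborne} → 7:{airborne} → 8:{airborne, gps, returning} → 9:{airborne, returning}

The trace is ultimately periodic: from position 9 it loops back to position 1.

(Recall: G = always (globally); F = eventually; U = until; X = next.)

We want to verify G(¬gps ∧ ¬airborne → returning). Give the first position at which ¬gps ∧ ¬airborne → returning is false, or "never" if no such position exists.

never

¬gps ∧ ¬airborne → returning holds at every position 0..9, and those are all the positions the trace ever visits, so the invariant G(¬gps ∧ ¬airborne → returning) is never violated.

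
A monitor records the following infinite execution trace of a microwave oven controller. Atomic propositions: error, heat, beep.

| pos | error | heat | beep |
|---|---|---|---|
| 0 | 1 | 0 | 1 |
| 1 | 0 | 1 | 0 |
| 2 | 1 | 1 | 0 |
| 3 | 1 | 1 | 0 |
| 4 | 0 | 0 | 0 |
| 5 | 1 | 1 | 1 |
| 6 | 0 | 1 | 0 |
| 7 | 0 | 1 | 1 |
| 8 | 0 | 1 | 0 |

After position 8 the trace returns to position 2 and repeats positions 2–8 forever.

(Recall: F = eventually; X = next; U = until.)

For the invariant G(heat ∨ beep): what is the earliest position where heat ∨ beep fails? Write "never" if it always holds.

Check heat ∨ beep at each position in order: 0 ✓, 1 ✓, 2 ✓, 3 ✓.
At position 4 the labels are {}, so heat ∨ beep is false there. This is the first violation.

4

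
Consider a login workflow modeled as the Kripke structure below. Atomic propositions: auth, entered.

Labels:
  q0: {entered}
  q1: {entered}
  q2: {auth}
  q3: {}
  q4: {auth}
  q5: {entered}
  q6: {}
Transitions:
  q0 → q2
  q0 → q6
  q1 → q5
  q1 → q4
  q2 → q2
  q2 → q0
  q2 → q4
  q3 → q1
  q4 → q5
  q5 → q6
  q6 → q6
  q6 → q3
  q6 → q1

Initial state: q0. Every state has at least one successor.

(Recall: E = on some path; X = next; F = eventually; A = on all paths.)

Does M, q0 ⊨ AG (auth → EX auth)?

No

States satisfying auth → EX auth: {q0, q1, q2, q3, q5, q6}.
States satisfying AG (auth → EX auth): ∅.
q4 is reachable from q0 and violates auth → EX auth, so AG fails at q0.
q0 ∉ Sat(AG (auth → EX auth)).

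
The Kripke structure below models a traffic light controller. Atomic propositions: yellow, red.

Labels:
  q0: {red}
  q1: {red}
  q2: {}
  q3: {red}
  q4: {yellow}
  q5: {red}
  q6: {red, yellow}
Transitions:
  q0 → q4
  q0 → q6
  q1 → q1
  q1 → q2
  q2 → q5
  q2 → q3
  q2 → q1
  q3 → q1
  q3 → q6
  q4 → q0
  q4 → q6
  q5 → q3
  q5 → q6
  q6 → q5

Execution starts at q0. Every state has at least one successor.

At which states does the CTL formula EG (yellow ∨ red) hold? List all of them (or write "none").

{q0, q1, q3, q4, q5, q6}

States satisfying yellow ∨ red: {q0, q1, q3, q4, q5, q6}.
States satisfying EG (yellow ∨ red): {q0, q1, q3, q4, q5, q6}.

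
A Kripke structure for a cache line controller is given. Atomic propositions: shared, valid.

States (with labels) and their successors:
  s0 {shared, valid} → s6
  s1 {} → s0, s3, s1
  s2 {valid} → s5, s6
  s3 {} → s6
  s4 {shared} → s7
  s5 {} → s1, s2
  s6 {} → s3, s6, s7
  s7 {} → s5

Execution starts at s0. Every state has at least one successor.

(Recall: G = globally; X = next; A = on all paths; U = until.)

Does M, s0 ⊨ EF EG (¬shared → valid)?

Does not hold

States satisfying EG (¬shared → valid): ∅.
States satisfying EF EG (¬shared → valid): ∅.
No suitable path/successor from s0 witnesses the formula.
s0 ∉ Sat(EF EG (¬shared → valid)).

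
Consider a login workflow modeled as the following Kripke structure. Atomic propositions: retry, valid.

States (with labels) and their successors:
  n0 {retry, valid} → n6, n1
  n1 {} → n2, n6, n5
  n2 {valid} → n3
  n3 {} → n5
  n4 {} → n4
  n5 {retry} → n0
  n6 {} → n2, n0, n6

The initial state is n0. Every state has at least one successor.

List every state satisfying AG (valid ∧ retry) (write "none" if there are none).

none

States satisfying valid ∧ retry: {n0}.
States satisfying AG (valid ∧ retry): ∅.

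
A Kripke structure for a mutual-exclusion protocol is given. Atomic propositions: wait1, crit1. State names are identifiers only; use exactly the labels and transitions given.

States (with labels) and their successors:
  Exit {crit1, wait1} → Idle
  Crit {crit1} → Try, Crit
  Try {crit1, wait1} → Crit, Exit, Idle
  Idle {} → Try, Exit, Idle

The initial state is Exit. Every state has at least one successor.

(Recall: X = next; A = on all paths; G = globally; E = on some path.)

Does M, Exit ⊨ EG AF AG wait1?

No

States satisfying AF AG wait1: ∅.
States satisfying EG AF AG wait1: ∅.
No suitable path/successor from Exit witnesses the formula.
Exit ∉ Sat(EG AF AG wait1).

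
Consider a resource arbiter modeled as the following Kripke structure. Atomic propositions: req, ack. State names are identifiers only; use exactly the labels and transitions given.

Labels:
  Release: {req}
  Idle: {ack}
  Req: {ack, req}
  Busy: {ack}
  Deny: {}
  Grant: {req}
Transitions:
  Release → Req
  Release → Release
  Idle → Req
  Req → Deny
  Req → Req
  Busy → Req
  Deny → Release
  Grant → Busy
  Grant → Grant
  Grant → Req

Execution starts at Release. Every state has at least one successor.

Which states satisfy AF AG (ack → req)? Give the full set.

States satisfying AG (ack → req): {Release, Req, Deny}.
States satisfying AF AG (ack → req): {Release, Idle, Req, Busy, Deny}.

{Release, Idle, Req, Busy, Deny}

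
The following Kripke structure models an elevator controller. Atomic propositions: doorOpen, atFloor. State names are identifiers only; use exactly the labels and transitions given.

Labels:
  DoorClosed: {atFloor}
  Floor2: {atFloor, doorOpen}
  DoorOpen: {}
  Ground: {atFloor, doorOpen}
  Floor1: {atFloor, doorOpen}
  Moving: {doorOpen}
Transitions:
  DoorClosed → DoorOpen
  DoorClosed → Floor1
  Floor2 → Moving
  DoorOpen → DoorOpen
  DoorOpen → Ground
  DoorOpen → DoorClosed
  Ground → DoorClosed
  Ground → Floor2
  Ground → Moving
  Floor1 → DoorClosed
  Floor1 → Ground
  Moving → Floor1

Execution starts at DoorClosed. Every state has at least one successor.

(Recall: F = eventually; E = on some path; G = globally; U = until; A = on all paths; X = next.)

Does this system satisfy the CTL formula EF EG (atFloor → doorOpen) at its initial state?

States satisfying EG (atFloor → doorOpen): {Floor2, DoorOpen, Ground, Floor1, Moving}.
States satisfying EF EG (atFloor → doorOpen): {DoorClosed, Floor2, DoorOpen, Ground, Floor1, Moving}.
Some path from DoorClosed reaches a state where EG (atFloor → doorOpen) holds.
DoorClosed ∈ Sat(EF EG (atFloor → doorOpen)).

Holds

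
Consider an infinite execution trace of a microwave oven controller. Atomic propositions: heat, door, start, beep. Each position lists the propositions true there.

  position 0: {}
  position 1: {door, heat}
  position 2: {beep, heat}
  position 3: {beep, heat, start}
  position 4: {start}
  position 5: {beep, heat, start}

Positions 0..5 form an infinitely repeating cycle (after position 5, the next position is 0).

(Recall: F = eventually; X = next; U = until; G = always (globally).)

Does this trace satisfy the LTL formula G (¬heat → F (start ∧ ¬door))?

¬heat → F (start ∧ ¬door) holds at every position 0..5, and those are all positions ever visited, so G (¬heat → F (start ∧ ¬door)) holds.
Positions where ¬heat holds: 0, 4.
Check F (start ∧ ¬door) at each: 0→ok, 4→ok.

Holds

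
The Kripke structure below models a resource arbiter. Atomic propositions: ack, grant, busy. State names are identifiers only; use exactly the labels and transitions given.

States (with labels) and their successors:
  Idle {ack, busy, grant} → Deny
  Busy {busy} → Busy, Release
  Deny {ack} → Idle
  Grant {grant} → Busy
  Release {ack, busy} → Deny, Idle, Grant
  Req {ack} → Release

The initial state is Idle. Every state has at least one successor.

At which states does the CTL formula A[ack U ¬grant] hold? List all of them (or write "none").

States satisfying ack: {Idle, Deny, Release, Req}.
States satisfying ¬grant: {Busy, Deny, Release, Req}.
States satisfying A[ack U ¬grant]: {Idle, Busy, Deny, Release, Req}.

{Idle, Busy, Deny, Release, Req}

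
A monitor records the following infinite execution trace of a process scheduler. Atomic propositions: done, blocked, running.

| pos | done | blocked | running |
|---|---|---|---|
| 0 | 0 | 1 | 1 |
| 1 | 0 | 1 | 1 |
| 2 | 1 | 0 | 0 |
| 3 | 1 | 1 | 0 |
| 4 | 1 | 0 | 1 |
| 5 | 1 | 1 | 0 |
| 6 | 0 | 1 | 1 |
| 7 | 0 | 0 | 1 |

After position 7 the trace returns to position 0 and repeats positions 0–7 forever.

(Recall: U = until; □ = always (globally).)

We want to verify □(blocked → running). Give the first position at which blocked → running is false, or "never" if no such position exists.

3

Check blocked → running at each position in order: 0 ✓, 1 ✓, 2 ✓.
At position 3 the labels are {blocked, done}, so blocked → running is false there. This is the first violation.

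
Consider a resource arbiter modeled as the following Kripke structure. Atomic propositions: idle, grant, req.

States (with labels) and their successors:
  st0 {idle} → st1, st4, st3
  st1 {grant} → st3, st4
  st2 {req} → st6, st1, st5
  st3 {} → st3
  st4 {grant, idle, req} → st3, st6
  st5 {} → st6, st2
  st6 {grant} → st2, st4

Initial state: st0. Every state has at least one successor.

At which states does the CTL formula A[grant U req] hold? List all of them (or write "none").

{st2, st4, st6}

States satisfying grant: {st1, st4, st6}.
States satisfying req: {st2, st4}.
States satisfying A[grant U req]: {st2, st4, st6}.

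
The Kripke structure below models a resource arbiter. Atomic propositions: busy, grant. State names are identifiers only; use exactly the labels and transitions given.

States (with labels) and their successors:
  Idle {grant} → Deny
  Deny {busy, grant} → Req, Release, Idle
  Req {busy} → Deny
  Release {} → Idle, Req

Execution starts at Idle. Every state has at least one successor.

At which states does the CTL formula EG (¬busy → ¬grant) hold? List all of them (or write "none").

{Deny, Req, Release}

States satisfying ¬busy → ¬grant: {Deny, Req, Release}.
States satisfying EG (¬busy → ¬grant): {Deny, Req, Release}.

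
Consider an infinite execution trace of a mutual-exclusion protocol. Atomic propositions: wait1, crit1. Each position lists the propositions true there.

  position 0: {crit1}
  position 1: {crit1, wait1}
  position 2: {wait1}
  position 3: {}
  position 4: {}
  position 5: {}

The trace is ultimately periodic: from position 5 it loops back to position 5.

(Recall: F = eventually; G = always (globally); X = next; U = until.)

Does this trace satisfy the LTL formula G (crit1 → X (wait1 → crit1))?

crit1 → X (wait1 → crit1) must hold at every position from 0 onward. It fails at position 1, so G (crit1 → X (wait1 → crit1)) is false.
Positions where crit1 holds: 0, 1.
Check X (wait1 → crit1) at each: 0→ok, 1→fails.

No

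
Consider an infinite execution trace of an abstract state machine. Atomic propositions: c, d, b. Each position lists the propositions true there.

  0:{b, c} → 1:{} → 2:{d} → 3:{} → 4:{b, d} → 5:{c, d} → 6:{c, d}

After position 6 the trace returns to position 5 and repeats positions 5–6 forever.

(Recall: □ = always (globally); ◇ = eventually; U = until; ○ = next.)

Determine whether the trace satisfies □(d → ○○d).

Yes

d → ○○d holds at every position 0..6, and those are all positions ever visited, so □(d → ○○d) holds.
Positions where d holds: 2, 4, 5, 6.
Check ○○d at each: 2→ok, 4→ok, 5→ok, 6→ok.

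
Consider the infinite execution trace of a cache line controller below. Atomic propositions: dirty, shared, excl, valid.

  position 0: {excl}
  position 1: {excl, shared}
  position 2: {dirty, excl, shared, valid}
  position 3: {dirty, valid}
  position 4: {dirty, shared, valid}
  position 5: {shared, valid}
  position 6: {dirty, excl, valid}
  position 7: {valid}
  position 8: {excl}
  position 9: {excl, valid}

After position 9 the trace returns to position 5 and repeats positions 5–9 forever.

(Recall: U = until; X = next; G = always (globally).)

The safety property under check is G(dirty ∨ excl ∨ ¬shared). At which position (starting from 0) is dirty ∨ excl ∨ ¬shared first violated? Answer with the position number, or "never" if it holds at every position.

Check dirty ∨ excl ∨ ¬shared at each position in order: 0 ✓, 1 ✓, 2 ✓, 3 ✓, 4 ✓.
At position 5 the labels are {shared, valid}, so dirty ∨ excl ∨ ¬shared is false there. This is the first violation.

5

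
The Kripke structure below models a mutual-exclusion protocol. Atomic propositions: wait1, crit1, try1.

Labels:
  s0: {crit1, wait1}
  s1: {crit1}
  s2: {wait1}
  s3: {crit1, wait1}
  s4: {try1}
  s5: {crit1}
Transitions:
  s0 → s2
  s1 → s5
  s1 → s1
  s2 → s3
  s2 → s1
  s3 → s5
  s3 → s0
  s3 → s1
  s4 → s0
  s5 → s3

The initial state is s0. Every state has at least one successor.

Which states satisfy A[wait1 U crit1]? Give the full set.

States satisfying wait1: {s0, s2, s3}.
States satisfying crit1: {s0, s1, s3, s5}.
States satisfying A[wait1 U crit1]: {s0, s1, s2, s3, s5}.

{s0, s1, s2, s3, s5}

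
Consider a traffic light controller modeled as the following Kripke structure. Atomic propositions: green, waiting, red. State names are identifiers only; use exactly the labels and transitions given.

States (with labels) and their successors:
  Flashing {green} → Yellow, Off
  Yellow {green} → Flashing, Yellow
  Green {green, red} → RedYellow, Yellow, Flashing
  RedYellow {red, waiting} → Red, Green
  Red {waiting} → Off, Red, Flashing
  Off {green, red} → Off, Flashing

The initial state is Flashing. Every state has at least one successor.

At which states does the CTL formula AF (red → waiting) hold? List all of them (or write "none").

States satisfying red → waiting: {Flashing, Yellow, RedYellow, Red}.
States satisfying AF (red → waiting): {Flashing, Yellow, Green, RedYellow, Red}.

{Flashing, Yellow, Green, RedYellow, Red}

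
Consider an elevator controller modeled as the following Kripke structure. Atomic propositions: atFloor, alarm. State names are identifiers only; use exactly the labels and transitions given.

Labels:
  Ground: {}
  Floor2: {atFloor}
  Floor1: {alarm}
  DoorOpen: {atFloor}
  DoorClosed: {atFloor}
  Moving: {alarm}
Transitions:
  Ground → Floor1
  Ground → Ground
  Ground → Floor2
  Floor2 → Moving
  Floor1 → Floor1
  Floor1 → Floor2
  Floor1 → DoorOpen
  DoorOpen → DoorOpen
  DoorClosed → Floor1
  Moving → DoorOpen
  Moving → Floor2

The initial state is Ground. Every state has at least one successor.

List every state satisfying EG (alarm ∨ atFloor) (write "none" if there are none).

States satisfying alarm ∨ atFloor: {Floor2, Floor1, DoorOpen, DoorClosed, Moving}.
States satisfying EG (alarm ∨ atFloor): {Floor2, Floor1, DoorOpen, DoorClosed, Moving}.

{Floor2, Floor1, DoorOpen, DoorClosed, Moving}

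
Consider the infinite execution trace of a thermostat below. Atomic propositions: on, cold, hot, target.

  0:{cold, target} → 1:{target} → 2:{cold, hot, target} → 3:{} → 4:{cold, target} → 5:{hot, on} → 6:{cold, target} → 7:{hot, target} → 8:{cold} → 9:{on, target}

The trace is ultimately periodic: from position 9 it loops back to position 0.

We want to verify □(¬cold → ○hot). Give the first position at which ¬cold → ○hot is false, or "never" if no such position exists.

Check ¬cold → ○hot at each position in order: 0 ✓, 1 ✓, 2 ✓.
At position 3 the labels are {} and the next position 4 has {cold, target}, so ¬cold → ○hot is false there. This is the first violation.

3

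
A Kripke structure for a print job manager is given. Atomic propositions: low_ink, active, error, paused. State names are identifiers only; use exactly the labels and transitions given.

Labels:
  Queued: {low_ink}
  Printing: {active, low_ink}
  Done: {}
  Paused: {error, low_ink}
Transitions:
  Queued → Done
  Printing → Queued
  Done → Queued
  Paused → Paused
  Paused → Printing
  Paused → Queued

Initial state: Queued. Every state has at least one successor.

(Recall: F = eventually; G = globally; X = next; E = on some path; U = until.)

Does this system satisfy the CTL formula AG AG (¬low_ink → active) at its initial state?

States satisfying AG (¬low_ink → active): ∅.
States satisfying AG AG (¬low_ink → active): ∅.
Done is reachable from Queued and violates AG (¬low_ink → active), so AG fails at Queued.
Queued ∉ Sat(AG AG (¬low_ink → active)).

Does not hold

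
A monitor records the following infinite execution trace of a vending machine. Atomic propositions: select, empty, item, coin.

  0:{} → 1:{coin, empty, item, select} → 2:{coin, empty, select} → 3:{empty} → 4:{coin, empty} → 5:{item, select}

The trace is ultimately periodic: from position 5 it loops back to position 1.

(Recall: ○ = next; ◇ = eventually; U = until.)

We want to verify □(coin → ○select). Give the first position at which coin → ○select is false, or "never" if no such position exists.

2

Check coin → ○select at each position in order: 0 ✓, 1 ✓.
At position 2 the labels are {coin, empty, select} and the next position 3 has {empty}, so coin → ○select is false there. This is the first violation.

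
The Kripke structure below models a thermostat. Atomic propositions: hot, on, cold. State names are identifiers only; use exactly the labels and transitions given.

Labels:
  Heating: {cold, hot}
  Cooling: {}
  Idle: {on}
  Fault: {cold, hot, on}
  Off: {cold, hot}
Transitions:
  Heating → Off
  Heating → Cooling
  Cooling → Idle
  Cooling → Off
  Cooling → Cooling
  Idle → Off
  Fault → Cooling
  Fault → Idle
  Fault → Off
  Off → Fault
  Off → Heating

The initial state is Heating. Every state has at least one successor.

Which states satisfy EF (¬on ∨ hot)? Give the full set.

{Heating, Cooling, Idle, Fault, Off}

States satisfying ¬on ∨ hot: {Heating, Cooling, Fault, Off}.
States satisfying EF (¬on ∨ hot): {Heating, Cooling, Idle, Fault, Off}.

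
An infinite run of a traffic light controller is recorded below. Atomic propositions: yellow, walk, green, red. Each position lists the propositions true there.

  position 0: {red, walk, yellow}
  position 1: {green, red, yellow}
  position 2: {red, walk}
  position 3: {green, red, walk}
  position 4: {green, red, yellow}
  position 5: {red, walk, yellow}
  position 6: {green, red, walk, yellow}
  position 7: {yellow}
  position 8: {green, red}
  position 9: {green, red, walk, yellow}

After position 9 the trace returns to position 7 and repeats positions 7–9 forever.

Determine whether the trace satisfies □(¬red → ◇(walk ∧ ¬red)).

¬red → ◇(walk ∧ ¬red) must hold at every position from 0 onward. It fails at position 7, so □(¬red → ◇(walk ∧ ¬red)) is false.
Positions where ¬red holds: 7.
Check ◇(walk ∧ ¬red) at each: 7→fails.

Violated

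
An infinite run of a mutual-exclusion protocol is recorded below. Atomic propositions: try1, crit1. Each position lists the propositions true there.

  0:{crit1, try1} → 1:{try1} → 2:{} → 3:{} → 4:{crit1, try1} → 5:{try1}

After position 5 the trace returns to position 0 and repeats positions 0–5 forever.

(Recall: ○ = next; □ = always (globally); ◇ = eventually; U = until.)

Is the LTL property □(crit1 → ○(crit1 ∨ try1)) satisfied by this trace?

crit1 → ○(crit1 ∨ try1) holds at every position 0..5, and those are all positions ever visited, so □(crit1 → ○(crit1 ∨ try1)) holds.
Positions where crit1 holds: 0, 4.
Check ○(crit1 ∨ try1) at each: 0→ok, 4→ok.

Yes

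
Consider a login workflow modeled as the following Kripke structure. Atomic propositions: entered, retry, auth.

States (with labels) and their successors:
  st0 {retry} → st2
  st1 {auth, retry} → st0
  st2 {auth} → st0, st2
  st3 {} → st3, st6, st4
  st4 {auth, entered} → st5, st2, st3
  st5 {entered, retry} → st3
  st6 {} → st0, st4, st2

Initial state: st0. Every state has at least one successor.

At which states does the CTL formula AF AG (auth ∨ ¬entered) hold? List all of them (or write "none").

{st0, st1, st2}

States satisfying AG (auth ∨ ¬entered): {st0, st1, st2}.
States satisfying AF AG (auth ∨ ¬entered): {st0, st1, st2}.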